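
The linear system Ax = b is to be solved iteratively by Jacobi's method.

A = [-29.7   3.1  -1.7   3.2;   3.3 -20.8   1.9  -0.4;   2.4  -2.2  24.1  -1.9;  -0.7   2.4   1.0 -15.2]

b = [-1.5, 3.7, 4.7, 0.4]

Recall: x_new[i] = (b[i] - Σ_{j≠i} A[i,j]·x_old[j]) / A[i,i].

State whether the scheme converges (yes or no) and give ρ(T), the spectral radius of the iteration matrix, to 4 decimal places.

Write A = D+L+U with D = diag(-29.7, -20.8, 24.1, -15.2).
Jacobi T = -D⁻¹(L+U): T[2,0] = -(2.4)/(24.1) = -0.0996; T[2,2] = 0.
  T[0,:] = [+0.0000, +0.1044, -0.0572, +0.1077]
  T[1,:] = [+0.1587, +0.0000, +0.0913, -0.0192]
  T[2,:] = [-0.0996, +0.0913, +0.0000, +0.0788]
  T[3,:] = [-0.0461, +0.1579, +0.0658, +0.0000]
eigenvalue magnitudes: 0.1712, 0.1353, 0.1353, 0.0697.
ρ = 0.1712; 0.1712 < 1: convergent.

yes, ρ = 0.1712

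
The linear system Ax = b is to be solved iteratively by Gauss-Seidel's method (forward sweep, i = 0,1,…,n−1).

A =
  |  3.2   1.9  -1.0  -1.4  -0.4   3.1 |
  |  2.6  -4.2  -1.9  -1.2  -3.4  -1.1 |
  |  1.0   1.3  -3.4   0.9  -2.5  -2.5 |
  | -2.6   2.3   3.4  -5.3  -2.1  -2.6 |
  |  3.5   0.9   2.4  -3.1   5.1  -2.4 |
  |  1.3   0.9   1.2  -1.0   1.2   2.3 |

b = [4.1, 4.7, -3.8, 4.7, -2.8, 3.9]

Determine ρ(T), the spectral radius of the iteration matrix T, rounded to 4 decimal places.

1.2190

Write A = D+L+U with D = diag(3.2, -4.2, -3.4, -5.3, 5.1, 2.3).
Gauss-Seidel: T = -(D+L)⁻¹U, row 0 first, T[0,5] = -(3.1)/(3.2) = -0.9687; later rows by forward substitution.
  T[0,:] = [+0.0000, -0.5938, +0.3125, +0.4375, +0.1250, -0.9687]
  T[1,:] = [+0.0000, -0.3676, -0.2589, -0.0149, -0.7321, -0.8616]
  T[2,:] = [+0.0000, -0.3152, -0.0071, +0.3877, -0.9785, -1.3497]
  T[3,:] = [+0.0000, -0.0704, -0.2702, +0.0276, -1.4030, -1.2551]
  T[4,:] = [+0.0000, +0.5779, -0.3297, -0.4633, -0.3489, +1.1597]
  T[5,:] = [+0.0000, +0.3118, -0.0171, -0.1900, +0.2984, +0.4381]
|λ(T)| sorted: 1.2190, 0.8041, 0.4169, 0.4169, 0.0440, 0.0000.
spectral radius ρ = 1.2190; 1.2190 > 1 ⇒ diverges.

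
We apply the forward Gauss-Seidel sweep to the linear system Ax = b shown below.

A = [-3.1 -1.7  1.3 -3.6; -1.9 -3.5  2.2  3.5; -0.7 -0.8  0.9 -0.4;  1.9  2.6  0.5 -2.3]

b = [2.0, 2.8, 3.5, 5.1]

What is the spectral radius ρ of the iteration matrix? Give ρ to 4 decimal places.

Split A = D + L + U, D = diag(-3.1, -3.5, 0.9, -2.3).
T_GS = -(D+L)⁻¹U: row 0 first, T[0,1] = -(-1.7)/(-3.1) = -0.5484; later rows by forward substitution.
  T[0,:] = [+0.0000  -0.5484  +0.4194  -1.1613]
  T[1,:] = [+0.0000  +0.2977  +0.4009  +1.6304]
  T[2,:] = [+0.0000  -0.1619  +0.6825  +0.9905]
  T[3,:] = [+0.0000  -0.1517  +0.9480  +1.0991]
|roots of det(T-λI)|: 1.6308, 0.5818, 0.1334, 0.0000.
spectral radius ρ = 1.6308; 1.6308 > 1 ⇒ diverges.

1.6308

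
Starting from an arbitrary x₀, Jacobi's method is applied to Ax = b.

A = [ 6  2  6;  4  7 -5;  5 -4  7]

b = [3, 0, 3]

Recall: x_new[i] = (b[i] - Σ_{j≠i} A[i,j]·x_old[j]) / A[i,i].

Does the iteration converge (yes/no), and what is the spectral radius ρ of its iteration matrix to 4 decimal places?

no, ρ = 1.3017

Diagonal D = diag(6, 7, 7); L, U strict lower/upper.
Jacobi: T = -D⁻¹(L+U), T[2,1] = -(-4)/(7) = +0.5714; T[2,2] = 0.
  T[0,:] = [+0.0000, -0.3333, -1.0000]
  T[1,:] = [-0.5714, +0.0000, +0.7143]
  T[2,:] = [-0.7143, +0.5714, +0.0000]
|λ(T)| sorted: 1.3017, 0.8560, 0.4457.
spectral radius ρ = 1.3017; 1.3017 > 1: divergent.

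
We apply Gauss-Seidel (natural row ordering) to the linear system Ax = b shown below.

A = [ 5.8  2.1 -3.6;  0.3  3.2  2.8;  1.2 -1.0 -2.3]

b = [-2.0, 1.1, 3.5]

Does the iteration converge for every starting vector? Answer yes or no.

yes

Diagonal D = diag(5.8, 3.2, -2.3); L, U strict lower/upper.
Gauss-Seidel: T = -(D+L)⁻¹U, row 0 first, T[0,2] = -(-3.6)/(5.8) = +0.6207; later rows by forward substitution.
  T[0,:] = [+0.0000 -0.3621 +0.6207]
  T[1,:] = [+0.0000 +0.0339 -0.9332]
  T[2,:] = [+0.0000 -0.2037 +0.7296]
|eigenvalues of T|: 0.9395, 0.1759, 0.0000.
spectral radius ρ = 0.9395; 0.9395 < 1, so it converges for any x₀.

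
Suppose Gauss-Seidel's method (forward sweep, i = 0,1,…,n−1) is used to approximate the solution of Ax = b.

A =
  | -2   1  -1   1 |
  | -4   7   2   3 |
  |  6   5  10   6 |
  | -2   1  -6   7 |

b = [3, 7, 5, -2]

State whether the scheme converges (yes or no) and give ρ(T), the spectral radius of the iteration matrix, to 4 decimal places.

yes, ρ = 0.7078

Diagonal D = diag(-2, 7, 10, 7); L, U strict lower/upper.
T_GS = -(D+L)⁻¹U: row 0 first, T[0,1] = -(1)/(-2) = +0.5000; later rows by forward substitution.
  T[0,:] = [+0.0000, +0.5000, -0.5000, +0.5000]
  T[1,:] = [+0.0000, +0.2857, -0.5714, -0.1429]
  T[2,:] = [+0.0000, -0.4429, +0.5857, -0.8286]
  T[3,:] = [+0.0000, -0.2776, +0.4408, -0.5469]
|λ(T)| sorted: 0.7078, 0.2379, 0.1454, 0.0000.
spectral radius ρ = 0.7078; 0.7078 < 1, so it converges for any x₀.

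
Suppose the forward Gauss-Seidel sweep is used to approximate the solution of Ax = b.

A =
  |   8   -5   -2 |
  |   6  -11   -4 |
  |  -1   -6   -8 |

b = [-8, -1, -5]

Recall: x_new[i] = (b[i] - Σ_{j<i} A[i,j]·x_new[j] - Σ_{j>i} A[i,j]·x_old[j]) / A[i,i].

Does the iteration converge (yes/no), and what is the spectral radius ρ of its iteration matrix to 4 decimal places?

yes, ρ = 0.5334

Diagonal D = diag(8, -11, -8); L, U strict lower/upper.
T_GS = -(D+L)⁻¹U: row 0 first, T[0,2] = -(-2)/(8) = +0.2500; later rows by forward substitution.
  T[0,:] = [+0.0000  +0.6250  +0.2500]
  T[1,:] = [+0.0000  +0.3409  -0.2273]
  T[2,:] = [+0.0000  -0.3338  +0.1392]
eigenvalue magnitudes: 0.5334, 0.0533, 0.0000.
ρ(T) = max|λ| = 0.5334; 0.5334 < 1 ⇒ converges.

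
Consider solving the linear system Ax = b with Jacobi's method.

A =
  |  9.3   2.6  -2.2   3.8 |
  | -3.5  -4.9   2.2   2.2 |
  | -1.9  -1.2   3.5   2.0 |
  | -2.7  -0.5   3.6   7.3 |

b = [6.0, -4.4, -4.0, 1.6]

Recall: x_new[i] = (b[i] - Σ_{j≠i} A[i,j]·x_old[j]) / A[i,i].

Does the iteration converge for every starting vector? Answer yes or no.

yes

Diagonal D = diag(9.3, -4.9, 3.5, 7.3); L, U strict lower/upper.
T_J = -D⁻¹(L+U): T[0,3] = -(3.8)/(9.3) = -0.4086; T[0,0] = 0.
  T[0,:] = [+0.0000 -0.2796 +0.2366 -0.4086]
  T[1,:] = [-0.7143 +0.0000 +0.4490 +0.4490]
  T[2,:] = [+0.5429 +0.3429 +0.0000 -0.5714]
  T[3,:] = [+0.3699 +0.0685 -0.4932 +0.0000]
|eigenvalues of T|: 0.9124, 0.4950, 0.4950, 0.0578.
ρ(T) = max|λ| = 0.9124; 0.9124 < 1: convergent.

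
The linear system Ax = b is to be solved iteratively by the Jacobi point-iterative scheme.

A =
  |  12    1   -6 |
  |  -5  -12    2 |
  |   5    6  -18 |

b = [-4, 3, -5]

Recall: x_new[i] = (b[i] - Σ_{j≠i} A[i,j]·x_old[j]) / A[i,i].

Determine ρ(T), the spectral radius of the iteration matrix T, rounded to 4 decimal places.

0.5938

Let D = diag(12, -12, -18); L, U the strict triangles.
Jacobi: T = -D⁻¹(L+U), T[2,0] = -(5)/(-18) = +0.2778; T[2,2] = 0.
  T[0,:] = [+0.0000, -0.0833, +0.5000]
  T[1,:] = [-0.4167, +0.0000, +0.1667]
  T[2,:] = [+0.2778, +0.3333, +0.0000]
|λ(T)| sorted: 0.5938, 0.3513, 0.3513.
ρ = 0.5938; 0.5938 < 1: convergent.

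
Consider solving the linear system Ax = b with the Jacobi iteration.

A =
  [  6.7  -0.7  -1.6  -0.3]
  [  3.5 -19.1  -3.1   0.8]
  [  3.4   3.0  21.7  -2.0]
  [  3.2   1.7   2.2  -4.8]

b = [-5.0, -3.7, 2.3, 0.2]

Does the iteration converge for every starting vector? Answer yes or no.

yes

Diagonal D = diag(6.7, -19.1, 21.7, -4.8); L, U strict lower/upper.
Jacobi T = -D⁻¹(L+U): T[1,2] = -(-3.1)/(-19.1) = -0.1623; T[1,1] = 0.
  T[0,:] = [+0.0000  +0.1045  +0.2388  +0.0448]
  T[1,:] = [+0.1832  +0.0000  -0.1623  +0.0419]
  T[2,:] = [-0.1567  -0.1382  +0.0000  +0.0922]
  T[3,:] = [+0.6667  +0.3542  +0.4583  +0.0000]
eigenvalue magnitudes: 0.2998, 0.2259, 0.2259, 0.1235.
spectral radius ρ = 0.2998; 0.2998 < 1: convergent.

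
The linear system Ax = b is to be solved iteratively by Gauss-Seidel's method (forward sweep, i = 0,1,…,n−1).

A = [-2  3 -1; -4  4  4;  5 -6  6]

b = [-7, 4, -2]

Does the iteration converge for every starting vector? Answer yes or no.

Split A = D + L + U, D = diag(-2, 4, 6).
T_GS = -(D+L)⁻¹U: row 0 first, T[0,1] = -(3)/(-2) = +1.5000; later rows by forward substitution.
  T[0,:] = [+0.0000, +1.5000, -0.5000]
  T[1,:] = [+0.0000, +1.5000, -1.5000]
  T[2,:] = [+0.0000, +0.2500, -1.0833]
eigenvalue magnitudes: 1.3456, 0.9289, 0.0000.
ρ(T) = max|λ| = 1.3456; 1.3456 > 1: divergent.

no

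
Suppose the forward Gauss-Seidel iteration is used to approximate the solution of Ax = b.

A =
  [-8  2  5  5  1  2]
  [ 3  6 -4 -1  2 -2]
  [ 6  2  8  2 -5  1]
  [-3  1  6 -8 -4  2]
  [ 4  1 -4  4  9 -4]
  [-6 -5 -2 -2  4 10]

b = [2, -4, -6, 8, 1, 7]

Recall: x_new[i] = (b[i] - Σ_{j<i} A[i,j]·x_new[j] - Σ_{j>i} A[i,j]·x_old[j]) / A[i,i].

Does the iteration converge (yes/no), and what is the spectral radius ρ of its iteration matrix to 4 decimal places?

Write A = D+L+U with D = diag(-8, 6, 8, -8, 9, 10).
Gauss-Seidel: T = -(D+L)⁻¹U, row 0 first, T[0,4] = -(1)/(-8) = +0.1250; later rows by forward substitution.
  T[0,:] = [+0.0000 +0.2500 +0.6250 +0.6250 +0.1250 +0.2500]
  T[1,:] = [+0.0000 -0.1250 +0.3542 -0.1458 -0.3958 +0.2083]
  T[2,:] = [+0.0000 -0.1562 -0.5573 -0.6823 +0.6302 -0.3646]
  T[3,:] = [+0.0000 -0.2266 -0.6081 -0.7643 -0.1237 -0.0911]
  T[4,:] = [+0.0000 -0.0660 -0.2946 -0.2251 +0.3235 +0.1887]
  T[5,:] = [+0.0000 +0.0373 +0.4368 +0.1028 -0.1510 +0.0876]
eigenvalue magnitudes: 1.1885, 0.4352, 0.4352, 0.3380, 0.0730, 0.0000.
ρ(T) = max|λ| = 1.1885; 1.1885 > 1: divergent.

no, ρ = 1.1885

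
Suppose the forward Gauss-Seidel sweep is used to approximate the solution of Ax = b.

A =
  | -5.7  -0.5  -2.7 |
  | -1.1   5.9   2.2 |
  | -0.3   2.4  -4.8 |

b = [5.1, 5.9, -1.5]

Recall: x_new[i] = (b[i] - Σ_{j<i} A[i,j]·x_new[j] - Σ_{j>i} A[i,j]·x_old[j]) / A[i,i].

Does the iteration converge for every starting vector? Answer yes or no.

A = D + L + U where D = diag(-5.7, 5.9, -4.8).
T_GS = -(D+L)⁻¹U: row 0 first, T[0,1] = -(-0.5)/(-5.7) = -0.0877; later rows by forward substitution.
  T[0,:] = [+0.0000, -0.0877, -0.4737]
  T[1,:] = [+0.0000, -0.0164, -0.4612]
  T[2,:] = [+0.0000, -0.0027, -0.2010]
|roots of det(T-λI)|: 0.2075, 0.0099, 0.0000.
ρ = 0.2075; 0.2075 < 1, so it converges for any x₀.

yes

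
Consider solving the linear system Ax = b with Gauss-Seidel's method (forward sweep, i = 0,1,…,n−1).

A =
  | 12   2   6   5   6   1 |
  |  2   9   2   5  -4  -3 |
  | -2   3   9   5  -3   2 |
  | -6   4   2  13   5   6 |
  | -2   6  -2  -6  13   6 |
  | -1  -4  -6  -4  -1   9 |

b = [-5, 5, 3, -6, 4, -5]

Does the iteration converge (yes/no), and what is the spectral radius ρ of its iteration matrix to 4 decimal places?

Write A = D+L+U with D = diag(12, 9, 9, 13, 13, 9).
T_GS = -(D+L)⁻¹U: row 0 first, T[0,2] = -(6)/(12) = -0.5000; later rows by forward substitution.
  T[0,:] = [+0.0000  -0.1667  -0.5000  -0.4167  -0.5000  -0.0833]
  T[1,:] = [+0.0000  +0.0370  -0.1111  -0.4630  +0.5556  +0.3519]
  T[2,:] = [+0.0000  -0.0494  -0.0741  -0.4938  +0.0370  -0.3580]
  T[3,:] = [+0.0000  -0.0807  -0.1852  +0.0261  -0.7920  -0.5532]
  T[4,:] = [+0.0000  -0.0876  -0.1225  +0.0857  -0.6932  -0.9471]
  T[5,:] = [+0.0000  -0.0806  -0.2502  -0.5602  -0.2130  -0.4427]
|roots of det(T-λI)|: 1.4398, 0.3581, 0.3581, 0.1004, 0.0219, 0.0000.
ρ(T) = max|λ| = 1.4398; 1.4398 > 1: divergent.

no, ρ = 1.4398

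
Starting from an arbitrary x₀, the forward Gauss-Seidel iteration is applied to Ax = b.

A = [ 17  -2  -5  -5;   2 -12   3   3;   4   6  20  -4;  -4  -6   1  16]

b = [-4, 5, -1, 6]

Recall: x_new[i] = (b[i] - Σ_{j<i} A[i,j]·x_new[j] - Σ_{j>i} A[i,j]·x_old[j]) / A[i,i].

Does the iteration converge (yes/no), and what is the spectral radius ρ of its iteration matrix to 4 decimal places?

Split A = D + L + U, D = diag(17, -12, 20, 16).
Gauss-Seidel: T = -(D+L)⁻¹U, row 0 first, T[0,2] = -(-5)/(17) = +0.2941; later rows by forward substitution.
  T[0,:] = [+0.0000  +0.1176  +0.2941  +0.2941]
  T[1,:] = [+0.0000  +0.0196  +0.2990  +0.2990]
  T[2,:] = [+0.0000  -0.0294  -0.1485  +0.0515]
  T[3,:] = [+0.0000  +0.0386  +0.1949  +0.1824]
moduli |λ_i(T)| = 0.2413, 0.1460, 0.0417, 0.0000.
spectral radius ρ = 0.2413; 0.2413 < 1 ⇒ converges.

yes, ρ = 0.2413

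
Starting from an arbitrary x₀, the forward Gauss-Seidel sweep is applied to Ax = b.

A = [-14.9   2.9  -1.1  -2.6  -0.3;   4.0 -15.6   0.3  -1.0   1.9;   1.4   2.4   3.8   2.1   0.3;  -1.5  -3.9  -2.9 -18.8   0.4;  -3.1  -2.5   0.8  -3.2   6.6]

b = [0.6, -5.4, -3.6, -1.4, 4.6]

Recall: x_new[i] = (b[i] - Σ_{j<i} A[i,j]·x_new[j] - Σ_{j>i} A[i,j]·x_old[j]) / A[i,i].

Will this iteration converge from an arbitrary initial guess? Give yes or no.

Split A = D + L + U, D = diag(-14.9, -15.6, 3.8, -18.8, 6.6).
GS T = -(D+L)⁻¹U: row 0 first, T[0,3] = -(-2.6)/(-14.9) = -0.1745; later rows by forward substitution.
  T[0,:] = [+0.0000, +0.1946, -0.0738, -0.1745, -0.0201]
  T[1,:] = [+0.0000, +0.0499, +0.0003, -0.1088, +0.1166]
  T[2,:] = [+0.0000, -0.1032, +0.0270, -0.4196, -0.1452]
  T[3,:] = [+0.0000, -0.0100, +0.0017, +0.1012, +0.0211]
  T[4,:] = [+0.0000, +0.1180, -0.0370, -0.0232, +0.0625]
eigenvalue magnitudes: 0.1989, 0.1125, 0.0535, 0.0173, 0.0000.
spectral radius ρ = 0.1989; 0.1989 < 1 ⇒ converges.

yes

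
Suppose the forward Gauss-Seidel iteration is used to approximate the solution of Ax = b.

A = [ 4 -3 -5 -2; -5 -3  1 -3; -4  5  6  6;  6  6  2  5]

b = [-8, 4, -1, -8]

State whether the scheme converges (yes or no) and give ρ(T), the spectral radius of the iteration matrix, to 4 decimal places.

Write A = D+L+U with D = diag(4, -3, 6, 5).
Gauss-Seidel: T = -(D+L)⁻¹U, row 0 first, T[0,2] = -(-5)/(4) = +1.2500; later rows by forward substitution.
  T[0,:] = [+0.0000  +0.7500  +1.2500  +0.5000]
  T[1,:] = [+0.0000  -1.2500  -1.7500  -1.8333]
  T[2,:] = [+0.0000  +1.5417  +2.2917  +0.8611]
  T[3,:] = [+0.0000  -0.0167  -0.3167  +1.2556]
|roots of det(T-λI)|: 1.5147, 0.4450, 0.4450, 0.0000.
ρ = 1.5147; 1.5147 > 1: divergent.

no, ρ = 1.5147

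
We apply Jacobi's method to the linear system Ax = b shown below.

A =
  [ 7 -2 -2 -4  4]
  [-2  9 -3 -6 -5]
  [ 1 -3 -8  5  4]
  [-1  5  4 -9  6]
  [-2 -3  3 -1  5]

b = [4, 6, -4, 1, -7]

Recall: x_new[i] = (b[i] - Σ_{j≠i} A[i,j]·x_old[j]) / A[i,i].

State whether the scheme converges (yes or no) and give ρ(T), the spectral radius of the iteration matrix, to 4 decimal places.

Let D = diag(7, 9, -8, -9, 5); L, U the strict triangles.
Jacobi T = -D⁻¹(L+U): T[1,2] = -(-3)/(9) = +0.3333; T[1,1] = 0.
  T[0,:] = [+0.0000  +0.2857  +0.2857  +0.5714  -0.5714]
  T[1,:] = [+0.2222  +0.0000  +0.3333  +0.6667  +0.5556]
  T[2,:] = [+0.1250  -0.3750  +0.0000  +0.6250  +0.5000]
  T[3,:] = [-0.1111  +0.5556  +0.4444  +0.0000  +0.6667]
  T[4,:] = [+0.4000  +0.6000  -0.6000  +0.2000  +0.0000]
moduli |λ_i(T)| = 1.2010, 0.6703, 0.6703, 0.4895, 0.4895.
ρ = 1.2010; 1.2010 > 1, so it fails to converge.

no, ρ = 1.2010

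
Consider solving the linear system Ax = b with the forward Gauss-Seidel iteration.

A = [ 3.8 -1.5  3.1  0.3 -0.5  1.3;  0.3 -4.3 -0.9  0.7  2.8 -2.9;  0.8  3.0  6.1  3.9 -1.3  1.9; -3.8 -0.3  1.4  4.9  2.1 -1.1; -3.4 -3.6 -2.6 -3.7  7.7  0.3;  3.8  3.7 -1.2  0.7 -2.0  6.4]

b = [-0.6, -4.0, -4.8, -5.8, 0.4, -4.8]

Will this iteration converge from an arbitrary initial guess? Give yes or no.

no

A = D + L + U where D = diag(3.8, -4.3, 6.1, 4.9, 7.7, 6.4).
Gauss-Seidel: T = -(D+L)⁻¹U, row 0 first, T[0,5] = -(1.3)/(3.8) = -0.3421; later rows by forward substitution.
  T[0,:] = [+0.0000 +0.3947 -0.8158 -0.0789 +0.1316 -0.3421]
  T[1,:] = [+0.0000 +0.0275 -0.2662 +0.1573 +0.6603 -0.6983]
  T[2,:] = [+0.0000 -0.0653 +0.2379 -0.7063 -0.1289 +0.0768]
  T[3,:] = [+0.0000 +0.3265 -0.7169 +0.1502 -0.2493 -0.1055]
  T[4,:] = [+0.0000 +0.3220 -0.7488 -0.1276 +0.2035 -0.5413]
  T[5,:] = [+0.0000 -0.1976 +0.5273 -0.2328 -0.3932 +0.4636]
moduli |λ_i(T)| = 1.4337, 0.8109, 0.5326, 0.0579, 0.0146, 0.0000.
ρ(T) = max|λ| = 1.4337; 1.4337 > 1: divergent.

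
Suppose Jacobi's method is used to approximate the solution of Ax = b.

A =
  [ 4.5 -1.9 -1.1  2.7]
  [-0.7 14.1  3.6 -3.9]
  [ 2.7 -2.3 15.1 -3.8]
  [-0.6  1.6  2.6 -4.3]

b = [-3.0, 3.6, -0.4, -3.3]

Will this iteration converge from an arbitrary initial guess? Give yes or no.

Diagonal D = diag(4.5, 14.1, 15.1, -4.3); L, U strict lower/upper.
Jacobi: T = -D⁻¹(L+U), T[2,3] = -(-3.8)/(15.1) = +0.2517; T[2,2] = 0.
  T[0,:] = [+0.0000 +0.4222 +0.2444 -0.6000]
  T[1,:] = [+0.0496 +0.0000 -0.2553 +0.2766]
  T[2,:] = [-0.1788 +0.1523 +0.0000 +0.2517]
  T[3,:] = [-0.1395 +0.3721 +0.6047 +0.0000]
|eigenvalues of T|: 0.5599, 0.4142, 0.4142, 0.1823.
ρ = 0.5599; 0.5599 < 1: convergent.

yes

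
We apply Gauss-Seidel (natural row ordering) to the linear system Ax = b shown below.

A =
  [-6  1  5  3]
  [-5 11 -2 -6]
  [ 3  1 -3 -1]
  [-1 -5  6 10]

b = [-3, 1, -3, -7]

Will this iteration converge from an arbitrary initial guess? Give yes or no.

Write A = D+L+U with D = diag(-6, 11, -3, 10).
T_GS = -(D+L)⁻¹U: row 0 first, T[0,2] = -(5)/(-6) = +0.8333; later rows by forward substitution.
  T[0,:] = [+0.0000, +0.1667, +0.8333, +0.5000]
  T[1,:] = [+0.0000, +0.0758, +0.5606, +0.7727]
  T[2,:] = [+0.0000, +0.1919, +1.0202, +0.4242]
  T[3,:] = [+0.0000, -0.0606, -0.2485, +0.1818]
|eigenvalues of T|: 0.9319, 0.3489, 0.0031, 0.0000.
spectral radius ρ = 0.9319; 0.9319 < 1: convergent.

yes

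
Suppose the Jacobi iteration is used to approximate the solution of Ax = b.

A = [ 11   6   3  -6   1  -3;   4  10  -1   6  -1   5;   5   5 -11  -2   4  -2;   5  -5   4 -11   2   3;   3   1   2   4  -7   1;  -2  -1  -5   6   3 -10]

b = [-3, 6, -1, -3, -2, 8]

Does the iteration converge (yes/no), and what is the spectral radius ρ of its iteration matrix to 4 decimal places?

no, ρ = 1.2118

A = D + L + U where D = diag(11, 10, -11, -11, -7, -10).
T_J = -D⁻¹(L+U): T[5,0] = -(-2)/(-10) = -0.2000; T[5,5] = 0.
  T[0,:] = [+0.0000  -0.5455  -0.2727  +0.5455  -0.0909  +0.2727]
  T[1,:] = [-0.4000  +0.0000  +0.1000  -0.6000  +0.1000  -0.5000]
  T[2,:] = [+0.4545  +0.4545  +0.0000  -0.1818  +0.3636  -0.1818]
  T[3,:] = [+0.4545  -0.4545  +0.3636  +0.0000  +0.1818  +0.2727]
  T[4,:] = [+0.4286  +0.1429  +0.2857  +0.5714  +0.0000  +0.1429]
  T[5,:] = [-0.2000  -0.1000  -0.5000  +0.6000  +0.3000  +0.0000]
moduli |λ_i(T)| = 1.2118, 0.6384, 0.5839, 0.5839, 0.3216, 0.3216.
spectral radius ρ = 1.2118; 1.2118 > 1, so it fails to converge.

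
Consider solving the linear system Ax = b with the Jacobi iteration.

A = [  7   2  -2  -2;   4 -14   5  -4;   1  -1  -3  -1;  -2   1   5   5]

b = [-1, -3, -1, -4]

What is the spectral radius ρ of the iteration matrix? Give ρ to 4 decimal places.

0.8730

A = D + L + U where D = diag(7, -14, -3, 5).
Jacobi T = -D⁻¹(L+U): T[2,0] = -(1)/(-3) = +0.3333; T[2,2] = 0.
  T[0,:] = [+0.0000  -0.2857  +0.2857  +0.2857]
  T[1,:] = [+0.2857  +0.0000  +0.3571  -0.2857]
  T[2,:] = [+0.3333  -0.3333  +0.0000  -0.3333]
  T[3,:] = [+0.4000  -0.2000  -1.0000  +0.0000]
|eigenvalues of T|: 0.8730, 0.4185, 0.4185, 0.3827.
ρ(T) = max|λ| = 0.8730; 0.8730 < 1 ⇒ converges.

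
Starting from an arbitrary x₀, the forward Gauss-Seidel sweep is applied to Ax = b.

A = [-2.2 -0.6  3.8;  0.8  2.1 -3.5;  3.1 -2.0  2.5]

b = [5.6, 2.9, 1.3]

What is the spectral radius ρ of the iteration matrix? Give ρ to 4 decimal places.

1.5863

A = D + L + U where D = diag(-2.2, 2.1, 2.5).
T_GS = -(D+L)⁻¹U: row 0 first, T[0,2] = -(3.8)/(-2.2) = +1.7273; later rows by forward substitution.
  T[0,:] = [+0.0000 -0.2727 +1.7273]
  T[1,:] = [+0.0000 +0.1039 +1.0087]
  T[2,:] = [+0.0000 +0.4213 -1.3349]
|eigenvalues of T|: 1.5863, 0.3553, 0.0000.
spectral radius ρ = 1.5863; 1.5863 > 1, so it fails to converge.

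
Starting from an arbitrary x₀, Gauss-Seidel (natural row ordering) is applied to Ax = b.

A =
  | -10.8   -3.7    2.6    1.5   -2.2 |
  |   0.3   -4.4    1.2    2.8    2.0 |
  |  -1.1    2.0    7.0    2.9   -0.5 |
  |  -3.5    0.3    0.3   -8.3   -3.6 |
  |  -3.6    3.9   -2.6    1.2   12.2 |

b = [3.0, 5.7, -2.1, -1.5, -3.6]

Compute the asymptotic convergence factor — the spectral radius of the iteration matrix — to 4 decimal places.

0.5125

Diagonal D = diag(-10.8, -4.4, 7, -8.3, 12.2); L, U strict lower/upper.
Gauss-Seidel: T = -(D+L)⁻¹U, row 0 first, T[0,3] = -(1.5)/(-10.8) = +0.1389; later rows by forward substitution.
  T[0,:] = [+0.0000  -0.3426  +0.2407  +0.1389  -0.2037]
  T[1,:] = [+0.0000  -0.0234  +0.2891  +0.6458  +0.4407]
  T[2,:] = [+0.0000  -0.0472  -0.0448  -0.5770  -0.0865]
  T[3,:] = [+0.0000  +0.1419  -0.0927  -0.0561  -0.3350]
  T[4,:] = [+0.0000  -0.1176  -0.0218  -0.2829  -0.1865]
moduli |λ_i(T)| = 0.5125, 0.2153, 0.2119, 0.2119, 0.0000.
ρ(T) = max|λ| = 0.5125; 0.5125 < 1, so it converges for any x₀.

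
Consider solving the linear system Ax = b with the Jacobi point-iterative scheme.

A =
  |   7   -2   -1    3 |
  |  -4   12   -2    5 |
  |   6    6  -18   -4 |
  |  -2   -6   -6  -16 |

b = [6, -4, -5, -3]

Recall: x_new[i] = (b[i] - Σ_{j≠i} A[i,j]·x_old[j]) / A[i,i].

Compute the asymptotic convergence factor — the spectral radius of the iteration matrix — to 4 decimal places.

0.8854

A = D + L + U where D = diag(7, 12, -18, -16).
Jacobi T = -D⁻¹(L+U): T[2,0] = -(6)/(-18) = +0.3333; T[2,2] = 0.
  T[0,:] = [+0.0000  +0.2857  +0.1429  -0.4286]
  T[1,:] = [+0.3333  +0.0000  +0.1667  -0.4167]
  T[2,:] = [+0.3333  +0.3333  +0.0000  -0.2222]
  T[3,:] = [-0.1250  -0.3750  -0.3750  +0.0000]
|eigenvalues of T|: 0.8854, 0.3404, 0.3404, 0.3030.
spectral radius ρ = 0.8854; 0.8854 < 1, so it converges for any x₀.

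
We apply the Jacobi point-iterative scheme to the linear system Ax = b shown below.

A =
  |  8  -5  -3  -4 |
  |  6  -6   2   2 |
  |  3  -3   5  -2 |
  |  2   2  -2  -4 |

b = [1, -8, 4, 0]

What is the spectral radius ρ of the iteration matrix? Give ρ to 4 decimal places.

Let D = diag(8, -6, 5, -4); L, U the strict triangles.
Jacobi: T = -D⁻¹(L+U), T[1,0] = -(6)/(-6) = +1.0000; T[1,1] = 0.
  T[0,:] = [+0.0000, +0.6250, +0.3750, +0.5000]
  T[1,:] = [+1.0000, +0.0000, +0.3333, +0.3333]
  T[2,:] = [-0.6000, +0.6000, +0.0000, +0.4000]
  T[3,:] = [+0.5000, +0.5000, -0.5000, +0.0000]
eigenvalue magnitudes: 1.2015, 0.5955, 0.5955, 0.3031.
ρ = 1.2015; 1.2015 > 1: divergent.

1.2015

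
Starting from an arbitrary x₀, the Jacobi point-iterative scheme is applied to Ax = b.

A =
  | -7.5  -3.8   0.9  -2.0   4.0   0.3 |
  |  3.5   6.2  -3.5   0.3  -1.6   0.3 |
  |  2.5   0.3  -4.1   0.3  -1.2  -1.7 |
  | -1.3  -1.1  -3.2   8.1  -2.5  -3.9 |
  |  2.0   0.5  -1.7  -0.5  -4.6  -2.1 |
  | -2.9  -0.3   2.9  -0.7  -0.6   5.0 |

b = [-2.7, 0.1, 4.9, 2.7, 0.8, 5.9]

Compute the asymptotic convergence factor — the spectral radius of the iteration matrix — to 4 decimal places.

Write A = D+L+U with D = diag(-7.5, 6.2, -4.1, 8.1, -4.6, 5).
Jacobi T = -D⁻¹(L+U): T[2,3] = -(0.3)/(-4.1) = +0.0732; T[2,2] = 0.
  T[0,:] = [+0.0000  -0.5067  +0.1200  -0.2667  +0.5333  +0.0400]
  T[1,:] = [-0.5645  +0.0000  +0.5645  -0.0484  +0.2581  -0.0484]
  T[2,:] = [+0.6098  +0.0732  +0.0000  +0.0732  -0.2927  -0.4146]
  T[3,:] = [+0.1605  +0.1358  +0.3951  +0.0000  +0.3086  +0.4815]
  T[4,:] = [+0.4348  +0.1087  -0.3696  -0.1087  +0.0000  -0.4565]
  T[5,:] = [+0.5800  +0.0600  -0.5800  +0.1400  +0.1200  +0.0000]
|roots of det(T-λI)|: 1.3444, 0.5596, 0.5596, 0.4983, 0.4983, 0.2142.
ρ(T) = max|λ| = 1.3444; 1.3444 > 1, so it fails to converge.

1.3444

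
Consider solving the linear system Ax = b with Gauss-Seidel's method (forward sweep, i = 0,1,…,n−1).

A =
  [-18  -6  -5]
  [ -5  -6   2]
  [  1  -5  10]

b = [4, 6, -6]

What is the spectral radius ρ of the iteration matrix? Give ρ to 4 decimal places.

A = D + L + U where D = diag(-18, -6, 10).
GS T = -(D+L)⁻¹U: row 0 first, T[0,2] = -(-5)/(-18) = -0.2778; later rows by forward substitution.
  T[0,:] = [+0.0000  -0.3333  -0.2778]
  T[1,:] = [+0.0000  +0.2778  +0.5648]
  T[2,:] = [+0.0000  +0.1722  +0.3102]
|λ(T)| sorted: 0.6063, 0.0183, 0.0000.
ρ(T) = max|λ| = 0.6063; 0.6063 < 1: convergent.

0.6063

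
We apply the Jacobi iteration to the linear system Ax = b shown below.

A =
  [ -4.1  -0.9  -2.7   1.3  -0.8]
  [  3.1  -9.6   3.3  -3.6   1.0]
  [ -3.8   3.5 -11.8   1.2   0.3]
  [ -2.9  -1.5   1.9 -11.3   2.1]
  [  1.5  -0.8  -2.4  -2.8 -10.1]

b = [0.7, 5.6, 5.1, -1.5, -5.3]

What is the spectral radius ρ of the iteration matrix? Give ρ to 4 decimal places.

0.5988

Diagonal D = diag(-4.1, -9.6, -11.8, -11.3, -10.1); L, U strict lower/upper.
Jacobi: T = -D⁻¹(L+U), T[0,2] = -(-2.7)/(-4.1) = -0.6585; T[0,0] = 0.
  T[0,:] = [+0.0000, -0.2195, -0.6585, +0.3171, -0.1951]
  T[1,:] = [+0.3229, +0.0000, +0.3438, -0.3750, +0.1042]
  T[2,:] = [-0.3220, +0.2966, +0.0000, +0.1017, +0.0254]
  T[3,:] = [-0.2566, -0.1327, +0.1681, +0.0000, +0.1858]
  T[4,:] = [+0.1485, -0.0792, -0.2376, -0.2772, +0.0000]
eigenvalue magnitudes: 0.5988, 0.4422, 0.4422, 0.1035, 0.1035.
spectral radius ρ = 0.5988; 0.5988 < 1 ⇒ converges.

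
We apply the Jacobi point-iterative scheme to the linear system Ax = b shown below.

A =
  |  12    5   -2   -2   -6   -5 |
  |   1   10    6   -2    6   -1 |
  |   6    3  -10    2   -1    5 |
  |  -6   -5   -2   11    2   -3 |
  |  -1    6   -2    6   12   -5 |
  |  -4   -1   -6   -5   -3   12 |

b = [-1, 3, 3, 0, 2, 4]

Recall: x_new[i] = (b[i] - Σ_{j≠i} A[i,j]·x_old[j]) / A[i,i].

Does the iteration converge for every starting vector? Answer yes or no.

Diagonal D = diag(12, 10, -10, 11, 12, 12); L, U strict lower/upper.
Jacobi: T = -D⁻¹(L+U), T[0,1] = -(5)/(12) = -0.4167; T[0,0] = 0.
  T[0,:] = [+0.0000 -0.4167 +0.1667 +0.1667 +0.5000 +0.4167]
  T[1,:] = [-0.1000 +0.0000 -0.6000 +0.2000 -0.6000 +0.1000]
  T[2,:] = [+0.6000 +0.3000 +0.0000 +0.2000 -0.1000 +0.5000]
  T[3,:] = [+0.5455 +0.4545 +0.1818 +0.0000 -0.1818 +0.2727]
  T[4,:] = [+0.0833 -0.5000 +0.1667 -0.5000 +0.0000 +0.4167]
  T[5,:] = [+0.3333 +0.0833 +0.5000 +0.4167 +0.2500 +0.0000]
eigenvalue magnitudes: 1.1390, 0.6914, 0.6914, 0.5608, 0.2781, 0.1286.
ρ(T) = max|λ| = 1.1390; 1.1390 > 1: divergent.

no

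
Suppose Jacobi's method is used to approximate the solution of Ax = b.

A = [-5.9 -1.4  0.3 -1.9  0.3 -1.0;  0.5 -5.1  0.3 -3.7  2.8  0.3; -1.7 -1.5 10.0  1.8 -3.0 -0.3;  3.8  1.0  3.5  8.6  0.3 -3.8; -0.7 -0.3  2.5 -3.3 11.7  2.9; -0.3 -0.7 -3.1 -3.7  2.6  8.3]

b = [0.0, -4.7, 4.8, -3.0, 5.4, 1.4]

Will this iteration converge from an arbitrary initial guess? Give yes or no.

yes

Let D = diag(-5.9, -5.1, 10, 8.6, 11.7, 8.3); L, U the strict triangles.
Jacobi: T = -D⁻¹(L+U), T[0,3] = -(-1.9)/(-5.9) = -0.3220; T[0,0] = 0.
  T[0,:] = [+0.0000, -0.2373, +0.0508, -0.3220, +0.0508, -0.1695]
  T[1,:] = [+0.0980, +0.0000, +0.0588, -0.7255, +0.5490, +0.0588]
  T[2,:] = [+0.1700, +0.1500, +0.0000, -0.1800, +0.3000, +0.0300]
  T[3,:] = [-0.4419, -0.1163, -0.4070, +0.0000, -0.0349, +0.4419]
  T[4,:] = [+0.0598, +0.0256, -0.2137, +0.2821, +0.0000, -0.2479]
  T[5,:] = [+0.0361, +0.0843, +0.3735, +0.4458, -0.3133, +0.0000]
|roots of det(T-λI)|: 0.8566, 0.4358, 0.4358, 0.2473, 0.2020, 0.0457.
ρ = 0.8566; 0.8566 < 1, so it converges for any x₀.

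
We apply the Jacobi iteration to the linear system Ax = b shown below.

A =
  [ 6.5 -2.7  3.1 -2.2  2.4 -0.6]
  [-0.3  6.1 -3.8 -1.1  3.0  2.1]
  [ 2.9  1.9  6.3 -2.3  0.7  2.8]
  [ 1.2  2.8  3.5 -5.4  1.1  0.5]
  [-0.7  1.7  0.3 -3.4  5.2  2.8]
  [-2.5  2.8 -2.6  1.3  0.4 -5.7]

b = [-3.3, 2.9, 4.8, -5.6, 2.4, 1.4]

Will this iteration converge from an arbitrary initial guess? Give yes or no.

Split A = D + L + U, D = diag(6.5, 6.1, 6.3, -5.4, 5.2, -5.7).
T_J = -D⁻¹(L+U): T[0,1] = -(-2.7)/(6.5) = +0.4154; T[0,0] = 0.
  T[0,:] = [+0.0000  +0.4154  -0.4769  +0.3385  -0.3692  +0.0923]
  T[1,:] = [+0.0492  +0.0000  +0.6230  +0.1803  -0.4918  -0.3443]
  T[2,:] = [-0.4603  -0.3016  +0.0000  +0.3651  -0.1111  -0.4444]
  T[3,:] = [+0.2222  +0.5185  +0.6481  +0.0000  +0.2037  +0.0926]
  T[4,:] = [+0.1346  -0.3269  -0.0577  +0.6538  +0.0000  -0.5385]
  T[5,:] = [-0.4386  +0.4912  -0.4561  +0.2281  +0.0702  +0.0000]
|λ(T)| sorted: 1.2019, 0.7201, 0.7201, 0.4791, 0.3062, 0.3062.
spectral radius ρ = 1.2019; 1.2019 > 1 ⇒ diverges.

no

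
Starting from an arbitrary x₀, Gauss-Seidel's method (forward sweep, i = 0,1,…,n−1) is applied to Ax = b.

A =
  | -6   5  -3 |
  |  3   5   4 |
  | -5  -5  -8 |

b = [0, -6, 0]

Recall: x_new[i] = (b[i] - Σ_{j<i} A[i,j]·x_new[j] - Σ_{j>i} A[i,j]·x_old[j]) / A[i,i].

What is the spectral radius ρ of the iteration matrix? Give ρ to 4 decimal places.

Diagonal D = diag(-6, 5, -8); L, U strict lower/upper.
T_GS = -(D+L)⁻¹U: row 0 first, T[0,2] = -(-3)/(-6) = -0.5000; later rows by forward substitution.
  T[0,:] = [+0.0000 +0.8333 -0.5000]
  T[1,:] = [+0.0000 -0.5000 -0.5000]
  T[2,:] = [+0.0000 -0.2083 +0.6250]
eigenvalue magnitudes: 0.7110, 0.5860, 0.0000.
ρ = 0.7110; 0.7110 < 1: convergent.

0.7110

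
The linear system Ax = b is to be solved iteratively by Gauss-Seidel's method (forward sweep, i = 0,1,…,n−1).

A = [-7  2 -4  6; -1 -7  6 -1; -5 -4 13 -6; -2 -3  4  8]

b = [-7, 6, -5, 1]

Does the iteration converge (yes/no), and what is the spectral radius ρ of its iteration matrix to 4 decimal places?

yes, ρ = 0.5312

Split A = D + L + U, D = diag(-7, -7, 13, 8).
T_GS = -(D+L)⁻¹U: row 0 first, T[0,3] = -(6)/(-7) = +0.8571; later rows by forward substitution.
  T[0,:] = [+0.0000 +0.2857 -0.5714 +0.8571]
  T[1,:] = [+0.0000 -0.0408 +0.9388 -0.2653]
  T[2,:] = [+0.0000 +0.0973 +0.0691 +0.7096]
  T[3,:] = [+0.0000 +0.0075 +0.1746 -0.2400]
moduli |λ_i(T)| = 0.5312, 0.4403, 0.1208, 0.0000.
ρ(T) = max|λ| = 0.5312; 0.5312 < 1, so it converges for any x₀.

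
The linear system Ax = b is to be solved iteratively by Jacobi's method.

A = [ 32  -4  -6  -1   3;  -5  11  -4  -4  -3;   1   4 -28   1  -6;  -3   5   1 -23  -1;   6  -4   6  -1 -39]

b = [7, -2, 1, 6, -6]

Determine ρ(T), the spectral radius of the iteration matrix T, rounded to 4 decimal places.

Let D = diag(32, 11, -28, -23, -39); L, U the strict triangles.
Jacobi: T = -D⁻¹(L+U), T[4,1] = -(-4)/(-39) = -0.1026; T[4,4] = 0.
  T[0,:] = [+0.0000  +0.1250  +0.1875  +0.0312  -0.0938]
  T[1,:] = [+0.4545  +0.0000  +0.3636  +0.3636  +0.2727]
  T[2,:] = [+0.0357  +0.1429  +0.0000  +0.0357  -0.2143]
  T[3,:] = [-0.1304  +0.2174  +0.0435  +0.0000  -0.0435]
  T[4,:] = [+0.1538  -0.1026  +0.1538  -0.0256  +0.0000]
moduli |λ_i(T)| = 0.4681, 0.2748, 0.2002, 0.2002, 0.0625.
ρ(T) = max|λ| = 0.4681; 0.4681 < 1: convergent.

0.4681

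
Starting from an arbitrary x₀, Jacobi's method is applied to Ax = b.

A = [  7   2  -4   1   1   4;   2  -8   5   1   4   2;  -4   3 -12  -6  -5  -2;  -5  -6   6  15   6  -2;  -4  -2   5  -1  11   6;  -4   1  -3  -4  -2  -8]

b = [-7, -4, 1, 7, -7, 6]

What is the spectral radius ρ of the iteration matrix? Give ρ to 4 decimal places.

1.2374

Split A = D + L + U, D = diag(7, -8, -12, 15, 11, -8).
Jacobi T = -D⁻¹(L+U): T[5,1] = -(1)/(-8) = +0.1250; T[5,5] = 0.
  T[0,:] = [+0.0000, -0.2857, +0.5714, -0.1429, -0.1429, -0.5714]
  T[1,:] = [+0.2500, +0.0000, +0.6250, +0.1250, +0.5000, +0.2500]
  T[2,:] = [-0.3333, +0.2500, +0.0000, -0.5000, -0.4167, -0.1667]
  T[3,:] = [+0.3333, +0.4000, -0.4000, +0.0000, -0.4000, +0.1333]
  T[4,:] = [+0.3636, +0.1818, -0.4545, +0.0909, +0.0000, -0.5455]
  T[5,:] = [-0.5000, +0.1250, -0.3750, -0.5000, -0.2500, +0.0000]
eigenvalue magnitudes: 1.2374, 0.6622, 0.6622, 0.3355, 0.3093, 0.3093.
ρ(T) = max|λ| = 1.2374; 1.2374 > 1: divergent.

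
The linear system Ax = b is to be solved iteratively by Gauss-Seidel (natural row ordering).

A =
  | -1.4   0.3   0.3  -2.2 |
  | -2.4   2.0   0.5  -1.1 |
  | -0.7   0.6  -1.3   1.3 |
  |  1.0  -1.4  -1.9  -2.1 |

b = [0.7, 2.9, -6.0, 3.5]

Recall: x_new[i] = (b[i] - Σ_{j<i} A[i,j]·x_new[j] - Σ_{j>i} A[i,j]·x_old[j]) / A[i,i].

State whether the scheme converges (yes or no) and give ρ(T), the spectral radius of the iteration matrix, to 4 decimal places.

no, ρ = 1.2501

Diagonal D = diag(-1.4, 2, -1.3, -2.1); L, U strict lower/upper.
GS T = -(D+L)⁻¹U: row 0 first, T[0,2] = -(0.3)/(-1.4) = +0.2143; later rows by forward substitution.
  T[0,:] = [+0.0000  +0.2143  +0.2143  -1.5714]
  T[1,:] = [+0.0000  +0.2571  +0.0071  -1.3357]
  T[2,:] = [+0.0000  +0.0033  -0.1121  +1.2297]
  T[3,:] = [+0.0000  -0.0724  +0.1987  -0.9704]
|λ(T)| sorted: 1.2501, 0.3695, 0.0552, 0.0000.
ρ(T) = max|λ| = 1.2501; 1.2501 > 1 ⇒ diverges.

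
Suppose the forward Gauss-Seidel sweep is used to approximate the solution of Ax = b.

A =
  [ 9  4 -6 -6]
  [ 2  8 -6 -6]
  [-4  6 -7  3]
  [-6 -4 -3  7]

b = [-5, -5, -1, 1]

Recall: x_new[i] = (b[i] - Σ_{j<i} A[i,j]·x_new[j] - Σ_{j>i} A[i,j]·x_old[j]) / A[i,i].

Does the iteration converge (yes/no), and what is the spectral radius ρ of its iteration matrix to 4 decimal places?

no, ρ = 1.5471

A = D + L + U where D = diag(9, 8, -7, 7).
Gauss-Seidel: T = -(D+L)⁻¹U, row 0 first, T[0,2] = -(-6)/(9) = +0.6667; later rows by forward substitution.
  T[0,:] = [+0.0000  -0.4444  +0.6667  +0.6667]
  T[1,:] = [+0.0000  +0.1111  +0.5833  +0.5833]
  T[2,:] = [+0.0000  +0.3492  +0.1190  +0.5476]
  T[3,:] = [+0.0000  -0.1678  +0.9558  +1.1395]
|λ(T)| sorted: 1.5471, 0.3837, 0.2063, 0.0000.
ρ(T) = max|λ| = 1.5471; 1.5471 > 1: divergent.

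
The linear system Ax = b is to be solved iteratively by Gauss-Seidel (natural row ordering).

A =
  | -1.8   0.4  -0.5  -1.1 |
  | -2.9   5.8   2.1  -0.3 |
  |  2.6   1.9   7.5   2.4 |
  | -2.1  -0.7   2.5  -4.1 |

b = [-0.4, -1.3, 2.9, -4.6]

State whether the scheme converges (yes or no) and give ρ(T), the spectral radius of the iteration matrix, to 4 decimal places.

Write A = D+L+U with D = diag(-1.8, 5.8, 7.5, -4.1).
Gauss-Seidel: T = -(D+L)⁻¹U, row 0 first, T[0,2] = -(-0.5)/(-1.8) = -0.2778; later rows by forward substitution.
  T[0,:] = [+0.0000  +0.2222  -0.2778  -0.6111]
  T[1,:] = [+0.0000  +0.1111  -0.5010  -0.2538]
  T[2,:] = [+0.0000  -0.1052  +0.2232  -0.0438]
  T[3,:] = [+0.0000  -0.1969  +0.3639  +0.3296]
moduli |λ_i(T)| = 0.5237, 0.2436, 0.1034, 0.0000.
spectral radius ρ = 0.5237; 0.5237 < 1, so it converges for any x₀.

yes, ρ = 0.5237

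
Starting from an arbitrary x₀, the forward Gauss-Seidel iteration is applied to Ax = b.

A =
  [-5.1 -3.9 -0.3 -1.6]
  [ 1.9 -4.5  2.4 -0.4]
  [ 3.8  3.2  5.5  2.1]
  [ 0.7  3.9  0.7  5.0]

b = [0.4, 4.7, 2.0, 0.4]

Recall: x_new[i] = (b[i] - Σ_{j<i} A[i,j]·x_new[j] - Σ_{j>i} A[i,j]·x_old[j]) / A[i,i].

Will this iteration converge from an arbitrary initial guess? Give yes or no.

yes

A = D + L + U where D = diag(-5.1, -4.5, 5.5, 5).
T_GS = -(D+L)⁻¹U: row 0 first, T[0,2] = -(-0.3)/(-5.1) = -0.0588; later rows by forward substitution.
  T[0,:] = [+0.0000, -0.7647, -0.0588, -0.3137]
  T[1,:] = [+0.0000, -0.3229, +0.5085, -0.2214]
  T[2,:] = [+0.0000, +0.7162, -0.2552, -0.0363]
  T[3,:] = [+0.0000, +0.2586, -0.3527, +0.2217]
moduli |λ_i(T)| = 0.8290, 0.4081, 0.0644, 0.0000.
ρ = 0.8290; 0.8290 < 1: convergent.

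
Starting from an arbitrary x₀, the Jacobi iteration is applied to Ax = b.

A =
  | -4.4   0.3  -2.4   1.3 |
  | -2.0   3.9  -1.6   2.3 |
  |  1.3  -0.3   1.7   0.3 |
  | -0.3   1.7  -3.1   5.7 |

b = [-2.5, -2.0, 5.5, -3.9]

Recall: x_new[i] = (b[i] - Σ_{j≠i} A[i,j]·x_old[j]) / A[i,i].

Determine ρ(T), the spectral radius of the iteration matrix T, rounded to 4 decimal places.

Diagonal D = diag(-4.4, 3.9, 1.7, 5.7); L, U strict lower/upper.
Jacobi T = -D⁻¹(L+U): T[3,0] = -(-0.3)/(5.7) = +0.0526; T[3,3] = 0.
  T[0,:] = [+0.0000 +0.0682 -0.5455 +0.2955]
  T[1,:] = [+0.5128 +0.0000 +0.4103 -0.5897]
  T[2,:] = [-0.7647 +0.1765 +0.0000 -0.1765]
  T[3,:] = [+0.0526 -0.2982 +0.5439 +0.0000]
|roots of det(T-λI)|: 0.9386, 0.5818, 0.5818, 0.0762.
ρ(T) = max|λ| = 0.9386; 0.9386 < 1 ⇒ converges.

0.9386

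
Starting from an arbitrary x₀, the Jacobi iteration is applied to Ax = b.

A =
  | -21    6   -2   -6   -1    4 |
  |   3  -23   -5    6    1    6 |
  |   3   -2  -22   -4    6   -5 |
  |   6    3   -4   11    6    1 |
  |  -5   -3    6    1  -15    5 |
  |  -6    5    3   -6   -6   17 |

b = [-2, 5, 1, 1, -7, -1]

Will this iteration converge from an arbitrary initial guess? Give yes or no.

Write A = D+L+U with D = diag(-21, -23, -22, 11, -15, 17).
Jacobi: T = -D⁻¹(L+U), T[0,1] = -(6)/(-21) = +0.2857; T[0,0] = 0.
  T[0,:] = [+0.0000  +0.2857  -0.0952  -0.2857  -0.0476  +0.1905]
  T[1,:] = [+0.1304  +0.0000  -0.2174  +0.2609  +0.0435  +0.2609]
  T[2,:] = [+0.1364  -0.0909  +0.0000  -0.1818  +0.2727  -0.2273]
  T[3,:] = [-0.5455  -0.2727  +0.3636  +0.0000  -0.5455  -0.0909]
  T[4,:] = [-0.3333  -0.2000  +0.4000  +0.0667  +0.0000  +0.3333]
  T[5,:] = [+0.3529  -0.2941  -0.1765  +0.3529  +0.3529  +0.0000]
|roots of det(T-λI)|: 0.8521, 0.5405, 0.5405, 0.4403, 0.0781, 0.0780.
ρ = 0.8521; 0.8521 < 1, so it converges for any x₀.

yes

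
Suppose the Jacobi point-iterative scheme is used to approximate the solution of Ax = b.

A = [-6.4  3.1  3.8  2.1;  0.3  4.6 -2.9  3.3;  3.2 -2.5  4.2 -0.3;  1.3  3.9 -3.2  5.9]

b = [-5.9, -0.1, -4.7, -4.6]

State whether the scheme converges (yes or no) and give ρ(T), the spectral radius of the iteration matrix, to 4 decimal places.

Diagonal D = diag(-6.4, 4.6, 4.2, 5.9); L, U strict lower/upper.
T_J = -D⁻¹(L+U): T[2,0] = -(3.2)/(4.2) = -0.7619; T[2,2] = 0.
  T[0,:] = [+0.0000  +0.4844  +0.5938  +0.3281]
  T[1,:] = [-0.0652  +0.0000  +0.6304  -0.7174]
  T[2,:] = [-0.7619  +0.5952  +0.0000  +0.0714]
  T[3,:] = [-0.2203  -0.6610  +0.5424  +0.0000]
moduli |λ_i(T)| = 1.1245, 0.8044, 0.8044, 0.7375.
spectral radius ρ = 1.1245; 1.1245 > 1: divergent.

no, ρ = 1.1245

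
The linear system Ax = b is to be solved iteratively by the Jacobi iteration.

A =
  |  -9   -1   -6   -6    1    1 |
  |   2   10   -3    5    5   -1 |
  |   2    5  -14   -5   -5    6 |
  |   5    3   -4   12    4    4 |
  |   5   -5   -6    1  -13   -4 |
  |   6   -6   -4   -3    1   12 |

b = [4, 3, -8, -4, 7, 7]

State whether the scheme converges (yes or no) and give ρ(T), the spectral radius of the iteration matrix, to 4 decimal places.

Let D = diag(-9, 10, -14, 12, -13, 12); L, U the strict triangles.
T_J = -D⁻¹(L+U): T[3,4] = -(4)/(12) = -0.3333; T[3,3] = 0.
  T[0,:] = [+0.0000  -0.1111  -0.6667  -0.6667  +0.1111  +0.1111]
  T[1,:] = [-0.2000  +0.0000  +0.3000  -0.5000  -0.5000  +0.1000]
  T[2,:] = [+0.1429  +0.3571  +0.0000  -0.3571  -0.3571  +0.4286]
  T[3,:] = [-0.4167  -0.2500  +0.3333  +0.0000  -0.3333  -0.3333]
  T[4,:] = [+0.3846  -0.3846  -0.4615  +0.0769  +0.0000  -0.3077]
  T[5,:] = [-0.5000  +0.5000  +0.3333  +0.2500  -0.0833  +0.0000]
|roots of det(T-λI)|: 1.1311, 0.5047, 0.5047, 0.4145, 0.4145, 0.1664.
spectral radius ρ = 1.1311; 1.1311 > 1: divergent.

no, ρ = 1.1311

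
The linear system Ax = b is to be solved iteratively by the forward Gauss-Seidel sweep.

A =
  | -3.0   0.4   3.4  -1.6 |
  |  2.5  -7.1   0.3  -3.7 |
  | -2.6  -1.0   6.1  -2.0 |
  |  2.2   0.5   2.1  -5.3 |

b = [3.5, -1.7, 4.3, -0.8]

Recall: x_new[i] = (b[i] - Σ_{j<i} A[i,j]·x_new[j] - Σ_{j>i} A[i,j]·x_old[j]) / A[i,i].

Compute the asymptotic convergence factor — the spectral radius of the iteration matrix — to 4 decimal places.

A = D + L + U where D = diag(-3, -7.1, 6.1, -5.3).
Gauss-Seidel: T = -(D+L)⁻¹U, row 0 first, T[0,2] = -(3.4)/(-3) = +1.1333; later rows by forward substitution.
  T[0,:] = [+0.0000 +0.1333 +1.1333 -0.5333]
  T[1,:] = [+0.0000 +0.0469 +0.4413 -0.7089]
  T[2,:] = [+0.0000 +0.0645 +0.5554 -0.0157]
  T[3,:] = [+0.0000 +0.0853 +0.7321 -0.2945]
moduli |λ_i(T)| = 0.5186, 0.2035, 0.0073, 0.0000.
ρ(T) = max|λ| = 0.5186; 0.5186 < 1, so it converges for any x₀.

0.5186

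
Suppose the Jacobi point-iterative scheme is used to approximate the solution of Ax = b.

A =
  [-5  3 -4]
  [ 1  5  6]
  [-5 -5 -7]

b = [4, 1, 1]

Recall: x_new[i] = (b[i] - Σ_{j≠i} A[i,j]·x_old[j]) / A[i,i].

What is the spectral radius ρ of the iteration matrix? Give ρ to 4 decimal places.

1.2738

A = D + L + U where D = diag(-5, 5, -7).
Jacobi: T = -D⁻¹(L+U), T[2,1] = -(-5)/(-7) = -0.7143; T[2,2] = 0.
  T[0,:] = [+0.0000  +0.6000  -0.8000]
  T[1,:] = [-0.2000  +0.0000  -1.2000]
  T[2,:] = [-0.7143  -0.7143  +0.0000]
moduli |λ_i(T)| = 1.2738, 0.9396, 0.3342.
spectral radius ρ = 1.2738; 1.2738 > 1 ⇒ diverges.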